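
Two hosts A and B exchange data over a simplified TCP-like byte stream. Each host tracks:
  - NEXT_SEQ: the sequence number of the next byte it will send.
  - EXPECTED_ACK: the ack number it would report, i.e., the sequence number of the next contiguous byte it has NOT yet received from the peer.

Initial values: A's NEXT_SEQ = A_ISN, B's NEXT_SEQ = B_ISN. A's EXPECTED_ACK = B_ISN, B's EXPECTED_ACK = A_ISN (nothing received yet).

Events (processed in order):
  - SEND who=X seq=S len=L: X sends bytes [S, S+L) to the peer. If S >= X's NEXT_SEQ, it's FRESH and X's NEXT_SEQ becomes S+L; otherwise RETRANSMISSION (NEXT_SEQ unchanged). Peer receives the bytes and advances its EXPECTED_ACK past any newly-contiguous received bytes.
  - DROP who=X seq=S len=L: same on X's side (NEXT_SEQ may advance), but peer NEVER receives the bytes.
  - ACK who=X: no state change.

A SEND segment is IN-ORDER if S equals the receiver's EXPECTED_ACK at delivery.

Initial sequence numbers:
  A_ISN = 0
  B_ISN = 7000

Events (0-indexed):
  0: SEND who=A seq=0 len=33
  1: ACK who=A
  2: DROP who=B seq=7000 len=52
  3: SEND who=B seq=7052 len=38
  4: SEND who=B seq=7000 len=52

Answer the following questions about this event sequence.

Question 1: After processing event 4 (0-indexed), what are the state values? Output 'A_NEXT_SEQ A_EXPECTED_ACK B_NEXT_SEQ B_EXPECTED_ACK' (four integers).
After event 0: A_seq=33 A_ack=7000 B_seq=7000 B_ack=33
After event 1: A_seq=33 A_ack=7000 B_seq=7000 B_ack=33
After event 2: A_seq=33 A_ack=7000 B_seq=7052 B_ack=33
After event 3: A_seq=33 A_ack=7000 B_seq=7090 B_ack=33
After event 4: A_seq=33 A_ack=7090 B_seq=7090 B_ack=33

33 7090 7090 33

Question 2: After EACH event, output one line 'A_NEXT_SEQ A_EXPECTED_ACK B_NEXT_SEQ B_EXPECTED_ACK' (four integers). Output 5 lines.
33 7000 7000 33
33 7000 7000 33
33 7000 7052 33
33 7000 7090 33
33 7090 7090 33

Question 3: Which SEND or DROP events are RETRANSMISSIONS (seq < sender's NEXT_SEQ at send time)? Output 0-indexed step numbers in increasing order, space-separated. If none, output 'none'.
Step 0: SEND seq=0 -> fresh
Step 2: DROP seq=7000 -> fresh
Step 3: SEND seq=7052 -> fresh
Step 4: SEND seq=7000 -> retransmit

Answer: 4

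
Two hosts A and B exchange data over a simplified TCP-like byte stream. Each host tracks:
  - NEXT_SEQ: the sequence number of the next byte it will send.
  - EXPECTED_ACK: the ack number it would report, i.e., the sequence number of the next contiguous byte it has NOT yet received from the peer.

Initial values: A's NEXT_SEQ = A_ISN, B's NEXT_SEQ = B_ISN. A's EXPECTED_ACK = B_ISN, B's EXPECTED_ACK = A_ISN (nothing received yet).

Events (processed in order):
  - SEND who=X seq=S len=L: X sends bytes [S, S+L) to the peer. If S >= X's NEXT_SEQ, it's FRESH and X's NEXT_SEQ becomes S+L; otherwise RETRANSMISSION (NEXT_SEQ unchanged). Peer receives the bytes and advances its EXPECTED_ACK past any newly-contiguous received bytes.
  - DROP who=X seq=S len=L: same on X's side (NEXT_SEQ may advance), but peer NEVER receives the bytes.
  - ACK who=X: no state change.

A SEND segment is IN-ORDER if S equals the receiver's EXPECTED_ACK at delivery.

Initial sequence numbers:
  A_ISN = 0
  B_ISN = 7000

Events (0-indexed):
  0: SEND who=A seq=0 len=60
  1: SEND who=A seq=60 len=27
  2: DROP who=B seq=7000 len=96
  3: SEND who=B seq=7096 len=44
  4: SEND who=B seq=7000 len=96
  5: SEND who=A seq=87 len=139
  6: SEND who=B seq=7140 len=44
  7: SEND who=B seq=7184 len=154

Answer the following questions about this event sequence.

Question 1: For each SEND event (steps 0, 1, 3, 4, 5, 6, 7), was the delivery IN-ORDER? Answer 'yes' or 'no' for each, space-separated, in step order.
Step 0: SEND seq=0 -> in-order
Step 1: SEND seq=60 -> in-order
Step 3: SEND seq=7096 -> out-of-order
Step 4: SEND seq=7000 -> in-order
Step 5: SEND seq=87 -> in-order
Step 6: SEND seq=7140 -> in-order
Step 7: SEND seq=7184 -> in-order

Answer: yes yes no yes yes yes yes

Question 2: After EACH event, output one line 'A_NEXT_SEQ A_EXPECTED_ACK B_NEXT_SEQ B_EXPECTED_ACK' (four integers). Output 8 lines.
60 7000 7000 60
87 7000 7000 87
87 7000 7096 87
87 7000 7140 87
87 7140 7140 87
226 7140 7140 226
226 7184 7184 226
226 7338 7338 226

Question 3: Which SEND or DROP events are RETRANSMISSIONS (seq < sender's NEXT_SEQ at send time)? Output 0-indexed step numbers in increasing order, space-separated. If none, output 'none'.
Answer: 4

Derivation:
Step 0: SEND seq=0 -> fresh
Step 1: SEND seq=60 -> fresh
Step 2: DROP seq=7000 -> fresh
Step 3: SEND seq=7096 -> fresh
Step 4: SEND seq=7000 -> retransmit
Step 5: SEND seq=87 -> fresh
Step 6: SEND seq=7140 -> fresh
Step 7: SEND seq=7184 -> fresh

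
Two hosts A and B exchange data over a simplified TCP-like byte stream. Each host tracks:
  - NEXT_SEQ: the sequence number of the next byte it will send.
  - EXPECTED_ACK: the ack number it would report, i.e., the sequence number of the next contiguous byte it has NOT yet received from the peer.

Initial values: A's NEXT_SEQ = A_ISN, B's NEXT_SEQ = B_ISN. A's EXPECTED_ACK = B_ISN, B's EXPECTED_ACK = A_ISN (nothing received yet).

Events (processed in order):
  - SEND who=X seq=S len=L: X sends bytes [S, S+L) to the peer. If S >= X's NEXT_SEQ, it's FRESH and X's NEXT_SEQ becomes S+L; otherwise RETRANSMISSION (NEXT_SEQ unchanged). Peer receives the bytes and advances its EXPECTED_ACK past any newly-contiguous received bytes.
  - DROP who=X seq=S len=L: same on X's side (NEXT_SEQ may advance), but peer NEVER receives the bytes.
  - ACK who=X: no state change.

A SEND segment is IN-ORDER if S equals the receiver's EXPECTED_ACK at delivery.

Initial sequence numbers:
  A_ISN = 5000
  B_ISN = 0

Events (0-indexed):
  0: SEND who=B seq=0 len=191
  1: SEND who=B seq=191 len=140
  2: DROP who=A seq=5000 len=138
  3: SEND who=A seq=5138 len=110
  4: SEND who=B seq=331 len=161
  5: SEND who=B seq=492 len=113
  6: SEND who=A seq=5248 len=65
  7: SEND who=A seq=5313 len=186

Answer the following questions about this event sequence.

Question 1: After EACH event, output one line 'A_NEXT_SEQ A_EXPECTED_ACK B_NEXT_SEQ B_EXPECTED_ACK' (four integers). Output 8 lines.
5000 191 191 5000
5000 331 331 5000
5138 331 331 5000
5248 331 331 5000
5248 492 492 5000
5248 605 605 5000
5313 605 605 5000
5499 605 605 5000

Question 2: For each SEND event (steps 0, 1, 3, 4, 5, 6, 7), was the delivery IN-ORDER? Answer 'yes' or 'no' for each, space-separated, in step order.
Step 0: SEND seq=0 -> in-order
Step 1: SEND seq=191 -> in-order
Step 3: SEND seq=5138 -> out-of-order
Step 4: SEND seq=331 -> in-order
Step 5: SEND seq=492 -> in-order
Step 6: SEND seq=5248 -> out-of-order
Step 7: SEND seq=5313 -> out-of-order

Answer: yes yes no yes yes no no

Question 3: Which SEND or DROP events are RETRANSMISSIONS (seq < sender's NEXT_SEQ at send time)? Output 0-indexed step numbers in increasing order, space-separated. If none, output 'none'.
Step 0: SEND seq=0 -> fresh
Step 1: SEND seq=191 -> fresh
Step 2: DROP seq=5000 -> fresh
Step 3: SEND seq=5138 -> fresh
Step 4: SEND seq=331 -> fresh
Step 5: SEND seq=492 -> fresh
Step 6: SEND seq=5248 -> fresh
Step 7: SEND seq=5313 -> fresh

Answer: none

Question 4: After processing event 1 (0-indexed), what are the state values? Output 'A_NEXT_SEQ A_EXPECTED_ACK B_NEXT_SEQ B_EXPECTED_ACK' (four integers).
After event 0: A_seq=5000 A_ack=191 B_seq=191 B_ack=5000
After event 1: A_seq=5000 A_ack=331 B_seq=331 B_ack=5000

5000 331 331 5000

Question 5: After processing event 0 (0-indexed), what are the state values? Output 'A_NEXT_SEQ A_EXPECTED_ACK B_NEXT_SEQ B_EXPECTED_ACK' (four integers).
After event 0: A_seq=5000 A_ack=191 B_seq=191 B_ack=5000

5000 191 191 5000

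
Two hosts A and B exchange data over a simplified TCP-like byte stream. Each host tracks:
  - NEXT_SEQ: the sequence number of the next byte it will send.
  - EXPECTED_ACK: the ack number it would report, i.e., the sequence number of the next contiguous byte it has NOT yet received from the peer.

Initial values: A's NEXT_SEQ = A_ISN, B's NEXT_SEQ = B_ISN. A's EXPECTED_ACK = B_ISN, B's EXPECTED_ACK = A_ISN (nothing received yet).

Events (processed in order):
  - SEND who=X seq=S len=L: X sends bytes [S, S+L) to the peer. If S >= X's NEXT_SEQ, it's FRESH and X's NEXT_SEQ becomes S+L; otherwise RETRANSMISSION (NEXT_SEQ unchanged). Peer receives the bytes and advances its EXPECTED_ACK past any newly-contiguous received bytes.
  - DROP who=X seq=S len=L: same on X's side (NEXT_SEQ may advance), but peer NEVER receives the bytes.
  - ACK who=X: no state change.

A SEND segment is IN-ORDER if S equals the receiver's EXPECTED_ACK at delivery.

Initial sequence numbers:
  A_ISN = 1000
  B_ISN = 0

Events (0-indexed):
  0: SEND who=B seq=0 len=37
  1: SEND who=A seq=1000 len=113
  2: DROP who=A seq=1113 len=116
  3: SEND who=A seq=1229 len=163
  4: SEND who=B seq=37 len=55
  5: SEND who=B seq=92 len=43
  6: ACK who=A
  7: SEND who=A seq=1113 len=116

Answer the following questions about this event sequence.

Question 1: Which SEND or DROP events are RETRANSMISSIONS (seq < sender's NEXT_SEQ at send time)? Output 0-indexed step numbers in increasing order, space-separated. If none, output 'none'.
Step 0: SEND seq=0 -> fresh
Step 1: SEND seq=1000 -> fresh
Step 2: DROP seq=1113 -> fresh
Step 3: SEND seq=1229 -> fresh
Step 4: SEND seq=37 -> fresh
Step 5: SEND seq=92 -> fresh
Step 7: SEND seq=1113 -> retransmit

Answer: 7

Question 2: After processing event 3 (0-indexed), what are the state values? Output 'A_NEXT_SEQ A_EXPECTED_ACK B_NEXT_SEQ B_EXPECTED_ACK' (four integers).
After event 0: A_seq=1000 A_ack=37 B_seq=37 B_ack=1000
After event 1: A_seq=1113 A_ack=37 B_seq=37 B_ack=1113
After event 2: A_seq=1229 A_ack=37 B_seq=37 B_ack=1113
After event 3: A_seq=1392 A_ack=37 B_seq=37 B_ack=1113

1392 37 37 1113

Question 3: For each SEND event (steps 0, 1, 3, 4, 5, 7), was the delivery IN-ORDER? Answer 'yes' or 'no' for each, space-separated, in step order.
Step 0: SEND seq=0 -> in-order
Step 1: SEND seq=1000 -> in-order
Step 3: SEND seq=1229 -> out-of-order
Step 4: SEND seq=37 -> in-order
Step 5: SEND seq=92 -> in-order
Step 7: SEND seq=1113 -> in-order

Answer: yes yes no yes yes yes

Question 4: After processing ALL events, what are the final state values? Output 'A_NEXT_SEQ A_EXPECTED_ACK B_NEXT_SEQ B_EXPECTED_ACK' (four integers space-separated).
After event 0: A_seq=1000 A_ack=37 B_seq=37 B_ack=1000
After event 1: A_seq=1113 A_ack=37 B_seq=37 B_ack=1113
After event 2: A_seq=1229 A_ack=37 B_seq=37 B_ack=1113
After event 3: A_seq=1392 A_ack=37 B_seq=37 B_ack=1113
After event 4: A_seq=1392 A_ack=92 B_seq=92 B_ack=1113
After event 5: A_seq=1392 A_ack=135 B_seq=135 B_ack=1113
After event 6: A_seq=1392 A_ack=135 B_seq=135 B_ack=1113
After event 7: A_seq=1392 A_ack=135 B_seq=135 B_ack=1392

Answer: 1392 135 135 1392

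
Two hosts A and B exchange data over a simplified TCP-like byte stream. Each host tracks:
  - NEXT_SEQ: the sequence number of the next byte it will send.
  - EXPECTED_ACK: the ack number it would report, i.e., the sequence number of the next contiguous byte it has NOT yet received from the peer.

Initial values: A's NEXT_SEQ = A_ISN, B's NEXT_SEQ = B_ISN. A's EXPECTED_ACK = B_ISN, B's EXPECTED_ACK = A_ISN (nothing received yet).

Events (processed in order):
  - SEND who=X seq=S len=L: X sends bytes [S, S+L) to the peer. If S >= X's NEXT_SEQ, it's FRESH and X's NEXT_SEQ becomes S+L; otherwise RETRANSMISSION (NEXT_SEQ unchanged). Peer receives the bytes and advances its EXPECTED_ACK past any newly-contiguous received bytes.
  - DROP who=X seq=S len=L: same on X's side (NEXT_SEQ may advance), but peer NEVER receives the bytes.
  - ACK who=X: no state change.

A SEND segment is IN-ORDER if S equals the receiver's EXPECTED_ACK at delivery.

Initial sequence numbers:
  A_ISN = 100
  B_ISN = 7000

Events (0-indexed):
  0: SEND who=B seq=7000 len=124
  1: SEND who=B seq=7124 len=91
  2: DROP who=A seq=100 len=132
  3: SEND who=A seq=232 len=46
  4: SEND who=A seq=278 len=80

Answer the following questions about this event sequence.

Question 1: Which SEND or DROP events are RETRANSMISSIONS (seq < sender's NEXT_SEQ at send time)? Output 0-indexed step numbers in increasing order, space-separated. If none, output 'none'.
Answer: none

Derivation:
Step 0: SEND seq=7000 -> fresh
Step 1: SEND seq=7124 -> fresh
Step 2: DROP seq=100 -> fresh
Step 3: SEND seq=232 -> fresh
Step 4: SEND seq=278 -> fresh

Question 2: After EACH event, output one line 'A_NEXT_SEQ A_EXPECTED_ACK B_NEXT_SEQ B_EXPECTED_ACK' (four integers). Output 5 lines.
100 7124 7124 100
100 7215 7215 100
232 7215 7215 100
278 7215 7215 100
358 7215 7215 100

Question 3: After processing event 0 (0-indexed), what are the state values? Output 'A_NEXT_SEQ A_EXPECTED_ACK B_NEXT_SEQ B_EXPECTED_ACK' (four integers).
After event 0: A_seq=100 A_ack=7124 B_seq=7124 B_ack=100

100 7124 7124 100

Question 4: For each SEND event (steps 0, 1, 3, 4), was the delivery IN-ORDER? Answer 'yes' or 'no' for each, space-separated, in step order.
Step 0: SEND seq=7000 -> in-order
Step 1: SEND seq=7124 -> in-order
Step 3: SEND seq=232 -> out-of-order
Step 4: SEND seq=278 -> out-of-order

Answer: yes yes no no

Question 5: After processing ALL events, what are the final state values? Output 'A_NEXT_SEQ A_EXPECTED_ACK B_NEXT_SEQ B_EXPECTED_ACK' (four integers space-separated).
Answer: 358 7215 7215 100

Derivation:
After event 0: A_seq=100 A_ack=7124 B_seq=7124 B_ack=100
After event 1: A_seq=100 A_ack=7215 B_seq=7215 B_ack=100
After event 2: A_seq=232 A_ack=7215 B_seq=7215 B_ack=100
After event 3: A_seq=278 A_ack=7215 B_seq=7215 B_ack=100
After event 4: A_seq=358 A_ack=7215 B_seq=7215 B_ack=100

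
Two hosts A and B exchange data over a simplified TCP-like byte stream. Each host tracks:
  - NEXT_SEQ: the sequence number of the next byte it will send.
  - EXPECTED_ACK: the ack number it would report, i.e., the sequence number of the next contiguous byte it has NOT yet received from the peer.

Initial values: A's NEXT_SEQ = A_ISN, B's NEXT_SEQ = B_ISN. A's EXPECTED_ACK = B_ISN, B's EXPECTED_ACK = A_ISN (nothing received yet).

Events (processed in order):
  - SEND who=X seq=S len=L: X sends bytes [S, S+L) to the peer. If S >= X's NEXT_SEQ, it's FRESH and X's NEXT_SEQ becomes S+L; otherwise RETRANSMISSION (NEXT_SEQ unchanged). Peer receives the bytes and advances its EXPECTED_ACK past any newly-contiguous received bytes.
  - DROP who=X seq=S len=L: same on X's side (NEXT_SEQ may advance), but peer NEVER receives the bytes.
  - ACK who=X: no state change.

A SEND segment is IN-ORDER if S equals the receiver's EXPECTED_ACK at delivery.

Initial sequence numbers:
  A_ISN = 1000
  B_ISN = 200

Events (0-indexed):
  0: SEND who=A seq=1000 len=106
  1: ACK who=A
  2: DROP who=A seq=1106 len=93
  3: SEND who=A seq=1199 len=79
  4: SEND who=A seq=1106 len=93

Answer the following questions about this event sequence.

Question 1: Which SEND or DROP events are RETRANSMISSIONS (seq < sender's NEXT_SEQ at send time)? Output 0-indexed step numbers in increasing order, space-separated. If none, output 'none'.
Step 0: SEND seq=1000 -> fresh
Step 2: DROP seq=1106 -> fresh
Step 3: SEND seq=1199 -> fresh
Step 4: SEND seq=1106 -> retransmit

Answer: 4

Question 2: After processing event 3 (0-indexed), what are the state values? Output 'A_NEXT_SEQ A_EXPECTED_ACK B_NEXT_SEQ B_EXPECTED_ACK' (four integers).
After event 0: A_seq=1106 A_ack=200 B_seq=200 B_ack=1106
After event 1: A_seq=1106 A_ack=200 B_seq=200 B_ack=1106
After event 2: A_seq=1199 A_ack=200 B_seq=200 B_ack=1106
After event 3: A_seq=1278 A_ack=200 B_seq=200 B_ack=1106

1278 200 200 1106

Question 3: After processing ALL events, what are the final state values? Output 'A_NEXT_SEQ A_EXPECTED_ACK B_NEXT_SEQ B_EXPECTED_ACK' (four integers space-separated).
After event 0: A_seq=1106 A_ack=200 B_seq=200 B_ack=1106
After event 1: A_seq=1106 A_ack=200 B_seq=200 B_ack=1106
After event 2: A_seq=1199 A_ack=200 B_seq=200 B_ack=1106
After event 3: A_seq=1278 A_ack=200 B_seq=200 B_ack=1106
After event 4: A_seq=1278 A_ack=200 B_seq=200 B_ack=1278

Answer: 1278 200 200 1278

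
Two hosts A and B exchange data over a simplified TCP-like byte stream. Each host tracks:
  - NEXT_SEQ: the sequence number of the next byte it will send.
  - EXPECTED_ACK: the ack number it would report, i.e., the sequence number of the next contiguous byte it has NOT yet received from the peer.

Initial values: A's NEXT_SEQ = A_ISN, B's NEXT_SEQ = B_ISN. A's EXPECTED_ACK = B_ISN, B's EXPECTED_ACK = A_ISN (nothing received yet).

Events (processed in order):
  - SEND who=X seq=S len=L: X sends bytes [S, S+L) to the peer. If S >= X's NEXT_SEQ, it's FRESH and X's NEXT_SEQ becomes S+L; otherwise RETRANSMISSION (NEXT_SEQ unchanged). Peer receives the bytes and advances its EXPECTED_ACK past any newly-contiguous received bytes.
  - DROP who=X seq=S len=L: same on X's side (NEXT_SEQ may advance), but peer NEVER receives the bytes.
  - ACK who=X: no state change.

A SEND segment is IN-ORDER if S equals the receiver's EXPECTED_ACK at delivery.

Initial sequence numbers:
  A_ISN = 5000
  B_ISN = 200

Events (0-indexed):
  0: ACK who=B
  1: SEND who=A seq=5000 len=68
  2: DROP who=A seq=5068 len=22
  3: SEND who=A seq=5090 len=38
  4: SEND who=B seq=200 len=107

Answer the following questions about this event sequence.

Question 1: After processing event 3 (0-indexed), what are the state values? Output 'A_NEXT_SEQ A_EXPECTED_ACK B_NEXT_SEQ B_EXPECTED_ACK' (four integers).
After event 0: A_seq=5000 A_ack=200 B_seq=200 B_ack=5000
After event 1: A_seq=5068 A_ack=200 B_seq=200 B_ack=5068
After event 2: A_seq=5090 A_ack=200 B_seq=200 B_ack=5068
After event 3: A_seq=5128 A_ack=200 B_seq=200 B_ack=5068

5128 200 200 5068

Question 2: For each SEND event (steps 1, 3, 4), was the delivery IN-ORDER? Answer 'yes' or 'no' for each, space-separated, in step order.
Answer: yes no yes

Derivation:
Step 1: SEND seq=5000 -> in-order
Step 3: SEND seq=5090 -> out-of-order
Step 4: SEND seq=200 -> in-order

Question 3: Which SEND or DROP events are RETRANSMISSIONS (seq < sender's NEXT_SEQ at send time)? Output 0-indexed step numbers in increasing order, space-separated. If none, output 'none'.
Answer: none

Derivation:
Step 1: SEND seq=5000 -> fresh
Step 2: DROP seq=5068 -> fresh
Step 3: SEND seq=5090 -> fresh
Step 4: SEND seq=200 -> fresh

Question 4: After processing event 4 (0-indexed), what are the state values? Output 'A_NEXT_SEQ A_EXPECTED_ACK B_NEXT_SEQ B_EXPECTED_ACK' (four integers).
After event 0: A_seq=5000 A_ack=200 B_seq=200 B_ack=5000
After event 1: A_seq=5068 A_ack=200 B_seq=200 B_ack=5068
After event 2: A_seq=5090 A_ack=200 B_seq=200 B_ack=5068
After event 3: A_seq=5128 A_ack=200 B_seq=200 B_ack=5068
After event 4: A_seq=5128 A_ack=307 B_seq=307 B_ack=5068

5128 307 307 5068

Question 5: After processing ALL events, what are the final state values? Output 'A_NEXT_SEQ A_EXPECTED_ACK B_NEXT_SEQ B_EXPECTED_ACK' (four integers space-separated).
After event 0: A_seq=5000 A_ack=200 B_seq=200 B_ack=5000
After event 1: A_seq=5068 A_ack=200 B_seq=200 B_ack=5068
After event 2: A_seq=5090 A_ack=200 B_seq=200 B_ack=5068
After event 3: A_seq=5128 A_ack=200 B_seq=200 B_ack=5068
After event 4: A_seq=5128 A_ack=307 B_seq=307 B_ack=5068

Answer: 5128 307 307 5068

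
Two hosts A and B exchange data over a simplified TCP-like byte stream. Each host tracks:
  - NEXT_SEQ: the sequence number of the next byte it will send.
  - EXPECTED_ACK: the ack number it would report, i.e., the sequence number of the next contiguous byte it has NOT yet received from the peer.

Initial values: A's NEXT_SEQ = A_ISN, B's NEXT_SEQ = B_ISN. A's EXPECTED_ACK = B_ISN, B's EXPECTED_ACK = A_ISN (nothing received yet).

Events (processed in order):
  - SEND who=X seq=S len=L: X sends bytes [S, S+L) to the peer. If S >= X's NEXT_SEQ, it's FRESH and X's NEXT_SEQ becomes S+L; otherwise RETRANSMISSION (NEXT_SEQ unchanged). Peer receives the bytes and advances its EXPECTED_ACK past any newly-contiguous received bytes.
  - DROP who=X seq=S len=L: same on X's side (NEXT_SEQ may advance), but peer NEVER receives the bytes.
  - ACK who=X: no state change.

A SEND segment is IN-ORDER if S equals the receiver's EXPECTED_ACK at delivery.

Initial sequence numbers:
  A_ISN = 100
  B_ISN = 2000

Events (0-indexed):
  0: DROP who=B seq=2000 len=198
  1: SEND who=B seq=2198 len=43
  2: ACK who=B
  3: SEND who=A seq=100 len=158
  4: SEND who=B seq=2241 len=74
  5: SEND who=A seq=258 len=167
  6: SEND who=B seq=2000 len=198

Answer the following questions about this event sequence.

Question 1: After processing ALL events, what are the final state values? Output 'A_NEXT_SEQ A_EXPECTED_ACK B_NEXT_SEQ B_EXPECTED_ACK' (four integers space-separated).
After event 0: A_seq=100 A_ack=2000 B_seq=2198 B_ack=100
After event 1: A_seq=100 A_ack=2000 B_seq=2241 B_ack=100
After event 2: A_seq=100 A_ack=2000 B_seq=2241 B_ack=100
After event 3: A_seq=258 A_ack=2000 B_seq=2241 B_ack=258
After event 4: A_seq=258 A_ack=2000 B_seq=2315 B_ack=258
After event 5: A_seq=425 A_ack=2000 B_seq=2315 B_ack=425
After event 6: A_seq=425 A_ack=2315 B_seq=2315 B_ack=425

Answer: 425 2315 2315 425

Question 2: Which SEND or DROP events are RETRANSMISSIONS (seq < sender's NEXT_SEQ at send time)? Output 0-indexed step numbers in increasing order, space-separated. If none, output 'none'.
Step 0: DROP seq=2000 -> fresh
Step 1: SEND seq=2198 -> fresh
Step 3: SEND seq=100 -> fresh
Step 4: SEND seq=2241 -> fresh
Step 5: SEND seq=258 -> fresh
Step 6: SEND seq=2000 -> retransmit

Answer: 6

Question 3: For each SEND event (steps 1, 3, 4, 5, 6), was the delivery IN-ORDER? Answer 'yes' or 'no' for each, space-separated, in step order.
Step 1: SEND seq=2198 -> out-of-order
Step 3: SEND seq=100 -> in-order
Step 4: SEND seq=2241 -> out-of-order
Step 5: SEND seq=258 -> in-order
Step 6: SEND seq=2000 -> in-order

Answer: no yes no yes yes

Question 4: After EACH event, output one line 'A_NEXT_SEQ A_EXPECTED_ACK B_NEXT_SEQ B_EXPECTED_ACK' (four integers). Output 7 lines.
100 2000 2198 100
100 2000 2241 100
100 2000 2241 100
258 2000 2241 258
258 2000 2315 258
425 2000 2315 425
425 2315 2315 425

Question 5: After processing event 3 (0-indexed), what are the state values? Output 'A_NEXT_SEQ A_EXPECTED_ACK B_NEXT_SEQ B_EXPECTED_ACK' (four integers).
After event 0: A_seq=100 A_ack=2000 B_seq=2198 B_ack=100
After event 1: A_seq=100 A_ack=2000 B_seq=2241 B_ack=100
After event 2: A_seq=100 A_ack=2000 B_seq=2241 B_ack=100
After event 3: A_seq=258 A_ack=2000 B_seq=2241 B_ack=258

258 2000 2241 258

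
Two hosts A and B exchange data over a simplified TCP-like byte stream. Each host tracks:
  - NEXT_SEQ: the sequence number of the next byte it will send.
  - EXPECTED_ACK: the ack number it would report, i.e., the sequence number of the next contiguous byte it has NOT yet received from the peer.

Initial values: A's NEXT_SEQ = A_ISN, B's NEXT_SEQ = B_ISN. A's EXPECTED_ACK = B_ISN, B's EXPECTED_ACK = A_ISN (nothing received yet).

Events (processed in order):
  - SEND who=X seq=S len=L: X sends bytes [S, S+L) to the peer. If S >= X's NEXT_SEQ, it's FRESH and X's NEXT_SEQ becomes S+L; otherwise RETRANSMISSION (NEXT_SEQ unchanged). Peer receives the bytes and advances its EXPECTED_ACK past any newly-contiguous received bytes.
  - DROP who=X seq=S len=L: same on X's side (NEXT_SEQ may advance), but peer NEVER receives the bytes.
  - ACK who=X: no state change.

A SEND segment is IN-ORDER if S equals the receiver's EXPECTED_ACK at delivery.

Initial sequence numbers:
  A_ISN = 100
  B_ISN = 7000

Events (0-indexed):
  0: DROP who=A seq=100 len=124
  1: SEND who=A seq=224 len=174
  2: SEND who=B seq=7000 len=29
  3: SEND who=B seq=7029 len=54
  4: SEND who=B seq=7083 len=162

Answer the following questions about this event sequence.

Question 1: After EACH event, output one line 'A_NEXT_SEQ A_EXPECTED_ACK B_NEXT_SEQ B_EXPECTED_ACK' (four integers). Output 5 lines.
224 7000 7000 100
398 7000 7000 100
398 7029 7029 100
398 7083 7083 100
398 7245 7245 100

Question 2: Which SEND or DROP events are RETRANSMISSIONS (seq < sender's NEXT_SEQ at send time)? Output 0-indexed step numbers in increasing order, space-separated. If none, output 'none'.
Answer: none

Derivation:
Step 0: DROP seq=100 -> fresh
Step 1: SEND seq=224 -> fresh
Step 2: SEND seq=7000 -> fresh
Step 3: SEND seq=7029 -> fresh
Step 4: SEND seq=7083 -> fresh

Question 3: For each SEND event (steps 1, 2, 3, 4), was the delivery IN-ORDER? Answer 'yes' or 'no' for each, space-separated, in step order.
Answer: no yes yes yes

Derivation:
Step 1: SEND seq=224 -> out-of-order
Step 2: SEND seq=7000 -> in-order
Step 3: SEND seq=7029 -> in-order
Step 4: SEND seq=7083 -> in-order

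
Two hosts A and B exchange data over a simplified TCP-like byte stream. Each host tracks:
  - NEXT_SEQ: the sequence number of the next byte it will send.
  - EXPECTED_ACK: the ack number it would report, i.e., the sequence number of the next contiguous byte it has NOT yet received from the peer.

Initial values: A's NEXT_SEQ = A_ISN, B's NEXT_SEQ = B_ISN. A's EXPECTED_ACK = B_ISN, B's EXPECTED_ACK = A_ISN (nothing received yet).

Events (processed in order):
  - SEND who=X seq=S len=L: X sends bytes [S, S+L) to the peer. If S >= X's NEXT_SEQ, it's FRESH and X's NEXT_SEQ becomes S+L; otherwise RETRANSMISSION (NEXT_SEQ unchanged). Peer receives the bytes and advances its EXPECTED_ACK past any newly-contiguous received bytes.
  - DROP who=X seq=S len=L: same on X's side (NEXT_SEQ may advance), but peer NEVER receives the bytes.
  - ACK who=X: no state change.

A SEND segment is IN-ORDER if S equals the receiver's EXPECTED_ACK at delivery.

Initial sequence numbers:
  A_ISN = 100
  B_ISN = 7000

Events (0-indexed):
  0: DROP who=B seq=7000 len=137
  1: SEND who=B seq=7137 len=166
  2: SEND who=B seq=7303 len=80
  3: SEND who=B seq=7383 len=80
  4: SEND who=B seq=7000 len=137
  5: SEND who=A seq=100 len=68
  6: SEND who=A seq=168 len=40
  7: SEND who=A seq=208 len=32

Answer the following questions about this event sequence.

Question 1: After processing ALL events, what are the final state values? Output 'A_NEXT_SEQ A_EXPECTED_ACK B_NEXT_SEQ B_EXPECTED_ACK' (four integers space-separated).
Answer: 240 7463 7463 240

Derivation:
After event 0: A_seq=100 A_ack=7000 B_seq=7137 B_ack=100
After event 1: A_seq=100 A_ack=7000 B_seq=7303 B_ack=100
After event 2: A_seq=100 A_ack=7000 B_seq=7383 B_ack=100
After event 3: A_seq=100 A_ack=7000 B_seq=7463 B_ack=100
After event 4: A_seq=100 A_ack=7463 B_seq=7463 B_ack=100
After event 5: A_seq=168 A_ack=7463 B_seq=7463 B_ack=168
After event 6: A_seq=208 A_ack=7463 B_seq=7463 B_ack=208
After event 7: A_seq=240 A_ack=7463 B_seq=7463 B_ack=240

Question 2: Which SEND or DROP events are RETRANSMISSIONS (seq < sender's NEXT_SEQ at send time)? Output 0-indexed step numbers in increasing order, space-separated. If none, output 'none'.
Answer: 4

Derivation:
Step 0: DROP seq=7000 -> fresh
Step 1: SEND seq=7137 -> fresh
Step 2: SEND seq=7303 -> fresh
Step 3: SEND seq=7383 -> fresh
Step 4: SEND seq=7000 -> retransmit
Step 5: SEND seq=100 -> fresh
Step 6: SEND seq=168 -> fresh
Step 7: SEND seq=208 -> fresh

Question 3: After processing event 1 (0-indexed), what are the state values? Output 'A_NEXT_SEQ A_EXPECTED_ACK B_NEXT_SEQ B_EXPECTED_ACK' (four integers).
After event 0: A_seq=100 A_ack=7000 B_seq=7137 B_ack=100
After event 1: A_seq=100 A_ack=7000 B_seq=7303 B_ack=100

100 7000 7303 100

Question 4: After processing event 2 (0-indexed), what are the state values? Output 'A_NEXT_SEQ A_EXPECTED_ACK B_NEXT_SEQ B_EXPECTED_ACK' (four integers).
After event 0: A_seq=100 A_ack=7000 B_seq=7137 B_ack=100
After event 1: A_seq=100 A_ack=7000 B_seq=7303 B_ack=100
After event 2: A_seq=100 A_ack=7000 B_seq=7383 B_ack=100

100 7000 7383 100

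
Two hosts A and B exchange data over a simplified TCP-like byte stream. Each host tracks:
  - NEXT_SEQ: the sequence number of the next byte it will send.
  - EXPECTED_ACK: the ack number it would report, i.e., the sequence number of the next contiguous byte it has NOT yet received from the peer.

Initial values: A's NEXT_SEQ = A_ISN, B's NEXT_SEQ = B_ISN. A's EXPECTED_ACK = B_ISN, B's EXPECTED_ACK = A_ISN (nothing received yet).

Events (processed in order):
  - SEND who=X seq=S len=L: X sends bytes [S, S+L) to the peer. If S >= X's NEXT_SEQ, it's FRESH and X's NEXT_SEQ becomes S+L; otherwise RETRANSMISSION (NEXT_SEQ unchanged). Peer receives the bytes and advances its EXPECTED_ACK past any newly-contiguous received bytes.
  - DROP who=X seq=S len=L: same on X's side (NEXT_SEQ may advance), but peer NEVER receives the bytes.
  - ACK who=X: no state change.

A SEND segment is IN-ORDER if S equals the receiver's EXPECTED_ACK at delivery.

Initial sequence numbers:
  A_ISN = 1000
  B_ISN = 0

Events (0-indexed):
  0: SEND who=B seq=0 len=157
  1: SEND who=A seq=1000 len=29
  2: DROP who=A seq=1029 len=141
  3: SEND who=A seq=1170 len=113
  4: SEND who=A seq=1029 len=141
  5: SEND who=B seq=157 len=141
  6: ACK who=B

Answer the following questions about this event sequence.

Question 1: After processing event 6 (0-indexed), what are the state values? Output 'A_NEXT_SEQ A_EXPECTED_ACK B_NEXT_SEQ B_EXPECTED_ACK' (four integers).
After event 0: A_seq=1000 A_ack=157 B_seq=157 B_ack=1000
After event 1: A_seq=1029 A_ack=157 B_seq=157 B_ack=1029
After event 2: A_seq=1170 A_ack=157 B_seq=157 B_ack=1029
After event 3: A_seq=1283 A_ack=157 B_seq=157 B_ack=1029
After event 4: A_seq=1283 A_ack=157 B_seq=157 B_ack=1283
After event 5: A_seq=1283 A_ack=298 B_seq=298 B_ack=1283
After event 6: A_seq=1283 A_ack=298 B_seq=298 B_ack=1283

1283 298 298 1283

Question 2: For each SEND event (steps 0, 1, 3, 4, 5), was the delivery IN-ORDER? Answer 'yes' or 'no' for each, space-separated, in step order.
Answer: yes yes no yes yes

Derivation:
Step 0: SEND seq=0 -> in-order
Step 1: SEND seq=1000 -> in-order
Step 3: SEND seq=1170 -> out-of-order
Step 4: SEND seq=1029 -> in-order
Step 5: SEND seq=157 -> in-order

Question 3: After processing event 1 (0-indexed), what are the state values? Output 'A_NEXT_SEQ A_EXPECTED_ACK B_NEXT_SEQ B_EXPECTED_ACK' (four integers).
After event 0: A_seq=1000 A_ack=157 B_seq=157 B_ack=1000
After event 1: A_seq=1029 A_ack=157 B_seq=157 B_ack=1029

1029 157 157 1029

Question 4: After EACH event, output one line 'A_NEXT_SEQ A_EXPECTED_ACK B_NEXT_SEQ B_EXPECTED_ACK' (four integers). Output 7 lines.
1000 157 157 1000
1029 157 157 1029
1170 157 157 1029
1283 157 157 1029
1283 157 157 1283
1283 298 298 1283
1283 298 298 1283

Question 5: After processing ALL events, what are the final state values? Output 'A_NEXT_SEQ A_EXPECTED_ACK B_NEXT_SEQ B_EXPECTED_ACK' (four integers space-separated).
Answer: 1283 298 298 1283

Derivation:
After event 0: A_seq=1000 A_ack=157 B_seq=157 B_ack=1000
After event 1: A_seq=1029 A_ack=157 B_seq=157 B_ack=1029
After event 2: A_seq=1170 A_ack=157 B_seq=157 B_ack=1029
After event 3: A_seq=1283 A_ack=157 B_seq=157 B_ack=1029
After event 4: A_seq=1283 A_ack=157 B_seq=157 B_ack=1283
After event 5: A_seq=1283 A_ack=298 B_seq=298 B_ack=1283
After event 6: A_seq=1283 A_ack=298 B_seq=298 B_ack=1283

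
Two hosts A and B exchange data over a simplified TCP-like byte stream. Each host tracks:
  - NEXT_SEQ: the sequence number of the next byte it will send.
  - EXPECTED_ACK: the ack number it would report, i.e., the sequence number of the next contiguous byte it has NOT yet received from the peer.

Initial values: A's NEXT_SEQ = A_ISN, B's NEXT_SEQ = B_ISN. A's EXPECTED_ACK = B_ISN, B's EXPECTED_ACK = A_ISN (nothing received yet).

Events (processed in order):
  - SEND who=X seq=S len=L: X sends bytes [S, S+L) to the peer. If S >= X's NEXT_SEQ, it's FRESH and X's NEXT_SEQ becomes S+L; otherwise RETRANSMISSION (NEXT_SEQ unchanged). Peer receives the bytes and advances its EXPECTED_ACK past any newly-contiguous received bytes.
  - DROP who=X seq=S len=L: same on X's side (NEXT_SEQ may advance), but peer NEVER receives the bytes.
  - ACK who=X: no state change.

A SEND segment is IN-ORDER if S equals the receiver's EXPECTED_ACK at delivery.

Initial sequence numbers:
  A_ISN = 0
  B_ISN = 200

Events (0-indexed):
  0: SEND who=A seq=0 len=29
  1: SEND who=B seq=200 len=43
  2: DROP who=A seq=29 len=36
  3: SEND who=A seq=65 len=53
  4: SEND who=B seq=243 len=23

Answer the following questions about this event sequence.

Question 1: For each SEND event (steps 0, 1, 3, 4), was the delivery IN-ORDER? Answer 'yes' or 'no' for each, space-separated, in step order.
Step 0: SEND seq=0 -> in-order
Step 1: SEND seq=200 -> in-order
Step 3: SEND seq=65 -> out-of-order
Step 4: SEND seq=243 -> in-order

Answer: yes yes no yes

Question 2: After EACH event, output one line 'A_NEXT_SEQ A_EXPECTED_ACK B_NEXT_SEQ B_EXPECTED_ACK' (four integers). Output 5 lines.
29 200 200 29
29 243 243 29
65 243 243 29
118 243 243 29
118 266 266 29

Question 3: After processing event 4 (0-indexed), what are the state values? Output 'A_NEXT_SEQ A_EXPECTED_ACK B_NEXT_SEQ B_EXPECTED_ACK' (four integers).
After event 0: A_seq=29 A_ack=200 B_seq=200 B_ack=29
After event 1: A_seq=29 A_ack=243 B_seq=243 B_ack=29
After event 2: A_seq=65 A_ack=243 B_seq=243 B_ack=29
After event 3: A_seq=118 A_ack=243 B_seq=243 B_ack=29
After event 4: A_seq=118 A_ack=266 B_seq=266 B_ack=29

118 266 266 29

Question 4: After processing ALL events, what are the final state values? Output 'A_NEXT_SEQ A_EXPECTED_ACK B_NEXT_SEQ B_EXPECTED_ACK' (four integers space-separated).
After event 0: A_seq=29 A_ack=200 B_seq=200 B_ack=29
After event 1: A_seq=29 A_ack=243 B_seq=243 B_ack=29
After event 2: A_seq=65 A_ack=243 B_seq=243 B_ack=29
After event 3: A_seq=118 A_ack=243 B_seq=243 B_ack=29
After event 4: A_seq=118 A_ack=266 B_seq=266 B_ack=29

Answer: 118 266 266 29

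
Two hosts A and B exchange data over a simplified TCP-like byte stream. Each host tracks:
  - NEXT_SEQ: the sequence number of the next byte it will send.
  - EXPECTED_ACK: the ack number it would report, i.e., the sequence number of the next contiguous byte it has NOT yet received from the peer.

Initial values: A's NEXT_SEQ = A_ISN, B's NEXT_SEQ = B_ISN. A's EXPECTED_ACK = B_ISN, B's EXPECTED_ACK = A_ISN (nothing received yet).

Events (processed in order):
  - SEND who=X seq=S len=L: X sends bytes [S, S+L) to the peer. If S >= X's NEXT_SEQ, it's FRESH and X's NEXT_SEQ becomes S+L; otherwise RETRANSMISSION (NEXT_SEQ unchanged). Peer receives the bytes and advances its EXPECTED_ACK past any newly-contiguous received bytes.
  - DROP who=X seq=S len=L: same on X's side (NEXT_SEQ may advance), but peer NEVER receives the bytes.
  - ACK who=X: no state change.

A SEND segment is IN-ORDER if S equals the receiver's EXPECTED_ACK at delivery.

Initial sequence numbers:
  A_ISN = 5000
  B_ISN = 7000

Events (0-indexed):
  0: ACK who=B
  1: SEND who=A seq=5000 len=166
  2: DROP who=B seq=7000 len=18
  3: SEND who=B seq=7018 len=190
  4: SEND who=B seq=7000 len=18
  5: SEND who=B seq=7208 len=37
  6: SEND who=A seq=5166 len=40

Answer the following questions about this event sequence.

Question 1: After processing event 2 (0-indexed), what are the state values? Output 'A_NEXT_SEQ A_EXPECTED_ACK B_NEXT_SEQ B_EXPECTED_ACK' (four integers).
After event 0: A_seq=5000 A_ack=7000 B_seq=7000 B_ack=5000
After event 1: A_seq=5166 A_ack=7000 B_seq=7000 B_ack=5166
After event 2: A_seq=5166 A_ack=7000 B_seq=7018 B_ack=5166

5166 7000 7018 5166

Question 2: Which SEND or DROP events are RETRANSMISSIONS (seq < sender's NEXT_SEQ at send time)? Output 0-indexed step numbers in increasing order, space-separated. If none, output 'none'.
Answer: 4

Derivation:
Step 1: SEND seq=5000 -> fresh
Step 2: DROP seq=7000 -> fresh
Step 3: SEND seq=7018 -> fresh
Step 4: SEND seq=7000 -> retransmit
Step 5: SEND seq=7208 -> fresh
Step 6: SEND seq=5166 -> fresh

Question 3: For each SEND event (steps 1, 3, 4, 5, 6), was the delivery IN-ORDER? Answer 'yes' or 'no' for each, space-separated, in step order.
Step 1: SEND seq=5000 -> in-order
Step 3: SEND seq=7018 -> out-of-order
Step 4: SEND seq=7000 -> in-order
Step 5: SEND seq=7208 -> in-order
Step 6: SEND seq=5166 -> in-order

Answer: yes no yes yes yes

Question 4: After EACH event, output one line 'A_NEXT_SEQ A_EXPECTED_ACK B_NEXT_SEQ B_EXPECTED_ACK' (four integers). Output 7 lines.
5000 7000 7000 5000
5166 7000 7000 5166
5166 7000 7018 5166
5166 7000 7208 5166
5166 7208 7208 5166
5166 7245 7245 5166
5206 7245 7245 5206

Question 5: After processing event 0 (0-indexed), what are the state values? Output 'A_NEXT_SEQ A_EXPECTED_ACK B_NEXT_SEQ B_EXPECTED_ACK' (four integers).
After event 0: A_seq=5000 A_ack=7000 B_seq=7000 B_ack=5000

5000 7000 7000 5000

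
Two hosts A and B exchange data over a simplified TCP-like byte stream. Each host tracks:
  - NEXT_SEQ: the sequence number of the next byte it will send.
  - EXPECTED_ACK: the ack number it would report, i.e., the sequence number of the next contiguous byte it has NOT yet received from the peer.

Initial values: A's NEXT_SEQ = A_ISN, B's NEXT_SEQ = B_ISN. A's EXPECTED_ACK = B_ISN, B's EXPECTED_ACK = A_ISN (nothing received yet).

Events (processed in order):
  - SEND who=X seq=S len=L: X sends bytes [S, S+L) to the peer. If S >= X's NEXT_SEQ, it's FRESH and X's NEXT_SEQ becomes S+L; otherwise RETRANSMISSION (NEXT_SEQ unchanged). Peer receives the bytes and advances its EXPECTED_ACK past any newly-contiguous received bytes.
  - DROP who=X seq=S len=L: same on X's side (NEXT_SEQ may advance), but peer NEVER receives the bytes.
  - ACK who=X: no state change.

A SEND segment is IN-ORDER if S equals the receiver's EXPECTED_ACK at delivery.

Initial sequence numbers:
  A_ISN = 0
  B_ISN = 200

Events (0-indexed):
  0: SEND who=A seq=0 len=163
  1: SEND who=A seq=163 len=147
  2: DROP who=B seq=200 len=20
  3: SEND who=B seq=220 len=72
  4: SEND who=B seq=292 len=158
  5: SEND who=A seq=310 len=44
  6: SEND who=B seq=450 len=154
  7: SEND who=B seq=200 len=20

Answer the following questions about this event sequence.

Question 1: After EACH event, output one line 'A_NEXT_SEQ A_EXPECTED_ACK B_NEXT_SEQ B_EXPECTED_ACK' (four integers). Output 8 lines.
163 200 200 163
310 200 200 310
310 200 220 310
310 200 292 310
310 200 450 310
354 200 450 354
354 200 604 354
354 604 604 354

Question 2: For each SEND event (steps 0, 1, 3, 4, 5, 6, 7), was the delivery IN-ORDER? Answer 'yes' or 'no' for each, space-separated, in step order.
Step 0: SEND seq=0 -> in-order
Step 1: SEND seq=163 -> in-order
Step 3: SEND seq=220 -> out-of-order
Step 4: SEND seq=292 -> out-of-order
Step 5: SEND seq=310 -> in-order
Step 6: SEND seq=450 -> out-of-order
Step 7: SEND seq=200 -> in-order

Answer: yes yes no no yes no yes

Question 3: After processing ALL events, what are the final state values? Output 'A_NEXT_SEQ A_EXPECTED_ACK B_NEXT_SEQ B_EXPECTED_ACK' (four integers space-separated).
Answer: 354 604 604 354

Derivation:
After event 0: A_seq=163 A_ack=200 B_seq=200 B_ack=163
After event 1: A_seq=310 A_ack=200 B_seq=200 B_ack=310
After event 2: A_seq=310 A_ack=200 B_seq=220 B_ack=310
After event 3: A_seq=310 A_ack=200 B_seq=292 B_ack=310
After event 4: A_seq=310 A_ack=200 B_seq=450 B_ack=310
After event 5: A_seq=354 A_ack=200 B_seq=450 B_ack=354
After event 6: A_seq=354 A_ack=200 B_seq=604 B_ack=354
After event 7: A_seq=354 A_ack=604 B_seq=604 B_ack=354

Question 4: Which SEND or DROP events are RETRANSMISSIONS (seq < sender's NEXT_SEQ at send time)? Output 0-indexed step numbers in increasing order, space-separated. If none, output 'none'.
Answer: 7

Derivation:
Step 0: SEND seq=0 -> fresh
Step 1: SEND seq=163 -> fresh
Step 2: DROP seq=200 -> fresh
Step 3: SEND seq=220 -> fresh
Step 4: SEND seq=292 -> fresh
Step 5: SEND seq=310 -> fresh
Step 6: SEND seq=450 -> fresh
Step 7: SEND seq=200 -> retransmit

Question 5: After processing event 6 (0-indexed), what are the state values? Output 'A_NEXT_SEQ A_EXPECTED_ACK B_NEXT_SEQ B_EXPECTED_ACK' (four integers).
After event 0: A_seq=163 A_ack=200 B_seq=200 B_ack=163
After event 1: A_seq=310 A_ack=200 B_seq=200 B_ack=310
After event 2: A_seq=310 A_ack=200 B_seq=220 B_ack=310
After event 3: A_seq=310 A_ack=200 B_seq=292 B_ack=310
After event 4: A_seq=310 A_ack=200 B_seq=450 B_ack=310
After event 5: A_seq=354 A_ack=200 B_seq=450 B_ack=354
After event 6: A_seq=354 A_ack=200 B_seq=604 B_ack=354

354 200 604 354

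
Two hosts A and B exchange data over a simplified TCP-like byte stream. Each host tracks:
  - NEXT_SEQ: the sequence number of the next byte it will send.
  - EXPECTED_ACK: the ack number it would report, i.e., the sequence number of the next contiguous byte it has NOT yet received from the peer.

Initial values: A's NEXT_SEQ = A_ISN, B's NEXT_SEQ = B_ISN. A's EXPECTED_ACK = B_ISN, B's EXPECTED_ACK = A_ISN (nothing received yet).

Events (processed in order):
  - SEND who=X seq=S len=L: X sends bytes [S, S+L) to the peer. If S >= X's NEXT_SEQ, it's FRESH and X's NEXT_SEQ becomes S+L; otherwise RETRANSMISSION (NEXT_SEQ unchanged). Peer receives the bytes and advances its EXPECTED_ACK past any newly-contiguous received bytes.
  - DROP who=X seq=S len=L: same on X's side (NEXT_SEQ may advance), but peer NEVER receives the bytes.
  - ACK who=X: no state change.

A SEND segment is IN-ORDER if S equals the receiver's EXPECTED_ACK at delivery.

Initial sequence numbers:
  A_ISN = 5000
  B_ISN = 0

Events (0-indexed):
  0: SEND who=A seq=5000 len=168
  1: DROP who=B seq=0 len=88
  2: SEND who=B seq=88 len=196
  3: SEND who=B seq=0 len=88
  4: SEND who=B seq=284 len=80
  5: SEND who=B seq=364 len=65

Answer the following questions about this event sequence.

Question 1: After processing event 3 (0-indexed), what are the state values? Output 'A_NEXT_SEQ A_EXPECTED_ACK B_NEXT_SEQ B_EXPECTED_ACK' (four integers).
After event 0: A_seq=5168 A_ack=0 B_seq=0 B_ack=5168
After event 1: A_seq=5168 A_ack=0 B_seq=88 B_ack=5168
After event 2: A_seq=5168 A_ack=0 B_seq=284 B_ack=5168
After event 3: A_seq=5168 A_ack=284 B_seq=284 B_ack=5168

5168 284 284 5168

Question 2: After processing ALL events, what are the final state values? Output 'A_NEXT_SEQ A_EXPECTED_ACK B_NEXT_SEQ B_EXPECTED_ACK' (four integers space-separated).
Answer: 5168 429 429 5168

Derivation:
After event 0: A_seq=5168 A_ack=0 B_seq=0 B_ack=5168
After event 1: A_seq=5168 A_ack=0 B_seq=88 B_ack=5168
After event 2: A_seq=5168 A_ack=0 B_seq=284 B_ack=5168
After event 3: A_seq=5168 A_ack=284 B_seq=284 B_ack=5168
After event 4: A_seq=5168 A_ack=364 B_seq=364 B_ack=5168
After event 5: A_seq=5168 A_ack=429 B_seq=429 B_ack=5168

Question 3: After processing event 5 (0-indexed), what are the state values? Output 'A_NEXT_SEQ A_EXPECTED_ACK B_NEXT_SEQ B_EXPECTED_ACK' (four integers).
After event 0: A_seq=5168 A_ack=0 B_seq=0 B_ack=5168
After event 1: A_seq=5168 A_ack=0 B_seq=88 B_ack=5168
After event 2: A_seq=5168 A_ack=0 B_seq=284 B_ack=5168
After event 3: A_seq=5168 A_ack=284 B_seq=284 B_ack=5168
After event 4: A_seq=5168 A_ack=364 B_seq=364 B_ack=5168
After event 5: A_seq=5168 A_ack=429 B_seq=429 B_ack=5168

5168 429 429 5168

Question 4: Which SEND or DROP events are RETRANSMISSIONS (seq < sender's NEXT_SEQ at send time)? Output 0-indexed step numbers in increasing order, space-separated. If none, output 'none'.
Step 0: SEND seq=5000 -> fresh
Step 1: DROP seq=0 -> fresh
Step 2: SEND seq=88 -> fresh
Step 3: SEND seq=0 -> retransmit
Step 4: SEND seq=284 -> fresh
Step 5: SEND seq=364 -> fresh

Answer: 3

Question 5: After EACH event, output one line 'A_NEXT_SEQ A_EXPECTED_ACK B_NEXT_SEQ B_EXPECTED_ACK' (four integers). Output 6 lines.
5168 0 0 5168
5168 0 88 5168
5168 0 284 5168
5168 284 284 5168
5168 364 364 5168
5168 429 429 5168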